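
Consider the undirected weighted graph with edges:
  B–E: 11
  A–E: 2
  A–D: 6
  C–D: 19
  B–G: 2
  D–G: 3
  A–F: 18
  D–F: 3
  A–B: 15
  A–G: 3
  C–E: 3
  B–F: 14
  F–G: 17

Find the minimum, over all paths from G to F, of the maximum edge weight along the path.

3

Checking several routes:
G → D → F: max(3, 3) = 3
G → B → E → A → D → F: max(2, 11, 2, 6, 3) = 11
G → A → D → F: max(3, 6, 3) = 6
G → B → F: max(2, 14) = 14
Best route has worst link 3.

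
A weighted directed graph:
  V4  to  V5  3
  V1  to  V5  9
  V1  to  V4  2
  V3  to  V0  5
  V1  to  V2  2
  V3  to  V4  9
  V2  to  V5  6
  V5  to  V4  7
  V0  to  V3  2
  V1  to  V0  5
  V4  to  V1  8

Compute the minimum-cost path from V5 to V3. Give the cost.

Routes from V5 to V3:
V5 -> V4 -> V1 -> V0 -> V3: 7 + 8 + 5 + 2 = 22
Shortest: 22.

22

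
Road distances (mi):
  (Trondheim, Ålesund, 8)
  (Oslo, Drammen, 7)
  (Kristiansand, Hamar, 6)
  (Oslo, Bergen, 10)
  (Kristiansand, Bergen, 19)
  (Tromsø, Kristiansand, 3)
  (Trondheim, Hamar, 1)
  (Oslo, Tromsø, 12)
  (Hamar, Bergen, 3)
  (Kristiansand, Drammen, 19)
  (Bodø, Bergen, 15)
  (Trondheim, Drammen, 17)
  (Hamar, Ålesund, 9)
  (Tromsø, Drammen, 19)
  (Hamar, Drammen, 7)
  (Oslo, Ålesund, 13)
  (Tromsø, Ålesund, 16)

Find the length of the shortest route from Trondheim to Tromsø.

Checking several routes:
Trondheim→Ålesund→Tromsø: 8 + 16 = 24
Trondheim→Hamar→Kristiansand→Tromsø: 1 + 6 + 3 = 10
Trondheim→Ålesund→Hamar→Kristiansand→Tromsø: 8 + 9 + 6 + 3 = 26
The minimum is 10 mi.

10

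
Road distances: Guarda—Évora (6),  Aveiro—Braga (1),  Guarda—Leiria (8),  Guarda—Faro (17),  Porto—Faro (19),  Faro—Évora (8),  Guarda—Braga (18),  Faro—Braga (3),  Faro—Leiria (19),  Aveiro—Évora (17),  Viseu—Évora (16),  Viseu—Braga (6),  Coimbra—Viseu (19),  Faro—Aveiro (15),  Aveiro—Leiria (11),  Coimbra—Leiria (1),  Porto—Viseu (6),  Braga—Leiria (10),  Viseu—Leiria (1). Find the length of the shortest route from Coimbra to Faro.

11

Some routes from Coimbra to Faro:
Coimbra -> Leiria -> Braga -> Faro: 1 + 10 + 3 = 14
Coimbra -> Leiria -> Viseu -> Braga -> Faro: 1 + 1 + 6 + 3 = 11
Coimbra -> Leiria -> Faro: 1 + 19 = 20
Coimbra -> Leiria -> Aveiro -> Braga -> Faro: 1 + 11 + 1 + 3 = 16
Shortest: 11.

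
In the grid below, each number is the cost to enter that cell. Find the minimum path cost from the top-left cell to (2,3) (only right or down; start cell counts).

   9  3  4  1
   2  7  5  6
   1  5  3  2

22

One optimal route is [0,0] -> [1,0] -> [2,0] -> [2,1] -> [2,2] -> [2,3].
Its cost is 9 + 2 + 1 + 5 + 3 + 2 = 22.
For comparison, the top-then-right route costs 25.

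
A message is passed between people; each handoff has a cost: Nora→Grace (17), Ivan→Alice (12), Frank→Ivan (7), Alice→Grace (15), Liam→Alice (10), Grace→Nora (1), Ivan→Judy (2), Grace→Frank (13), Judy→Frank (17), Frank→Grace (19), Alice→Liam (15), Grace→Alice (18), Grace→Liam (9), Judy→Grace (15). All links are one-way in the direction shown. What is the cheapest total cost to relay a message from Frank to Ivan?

7

Routes from Frank to Ivan:
Frank - Ivan: 7
Best route has total 7.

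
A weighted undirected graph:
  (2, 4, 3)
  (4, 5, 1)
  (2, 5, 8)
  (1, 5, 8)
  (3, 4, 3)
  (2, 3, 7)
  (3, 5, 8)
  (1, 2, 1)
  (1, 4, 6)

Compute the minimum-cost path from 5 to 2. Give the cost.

4

A few of the 5→2 routes:
5-4-3-2: 1 + 3 + 7 = 11
5-4-2: 1 + 3 = 4
5-2: 8
5-4-1-2: 1 + 6 + 1 = 8
5-3-4-2: 8 + 3 + 3 = 14
5-1-2: 8 + 1 = 9
Best route has total 4.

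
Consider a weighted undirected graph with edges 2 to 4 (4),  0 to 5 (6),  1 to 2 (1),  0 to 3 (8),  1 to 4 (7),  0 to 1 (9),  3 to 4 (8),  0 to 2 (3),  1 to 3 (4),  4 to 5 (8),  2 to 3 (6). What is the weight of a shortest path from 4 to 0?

Some routes from 4 to 0:
4 - 1 - 2 - 0: 7 + 1 + 3 = 11
4 - 2 - 1 - 0: 4 + 1 + 9 = 14
4 - 2 - 0: 4 + 3 = 7
4 - 5 - 0: 8 + 6 = 14
Best route has total 7.

7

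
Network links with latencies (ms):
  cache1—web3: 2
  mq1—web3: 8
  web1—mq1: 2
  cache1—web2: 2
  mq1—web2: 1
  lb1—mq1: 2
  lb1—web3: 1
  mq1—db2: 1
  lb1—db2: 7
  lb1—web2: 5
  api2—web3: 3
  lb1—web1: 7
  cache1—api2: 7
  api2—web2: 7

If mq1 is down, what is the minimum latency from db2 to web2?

12

Comparing a few candidate routes:
db2 → lb1 → web3 → cache1 → web2: 7 + 1 + 2 + 2 = 12
db2 → lb1 → web2: 7 + 5 = 12
db2 → lb1 → web3 → api2 → web2: 7 + 1 + 3 + 7 = 18
Shortest: 12 ms.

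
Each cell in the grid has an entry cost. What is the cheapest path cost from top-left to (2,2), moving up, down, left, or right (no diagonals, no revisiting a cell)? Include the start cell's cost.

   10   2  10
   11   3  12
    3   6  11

Best path: (0,0) -> (0,1) -> (1,1) -> (2,1) -> (2,2)
Cost: 10 + 2 + 3 + 6 + 11 = 32

32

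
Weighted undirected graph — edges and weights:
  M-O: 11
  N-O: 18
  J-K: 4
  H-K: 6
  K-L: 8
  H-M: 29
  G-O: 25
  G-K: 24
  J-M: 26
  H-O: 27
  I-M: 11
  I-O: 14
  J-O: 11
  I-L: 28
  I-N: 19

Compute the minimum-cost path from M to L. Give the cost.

34

A few of the M→L routes:
M - J - K - L: 26 + 4 + 8 = 38
M - I - L: 11 + 28 = 39
M - O - H - K - L: 11 + 27 + 6 + 8 = 52
M - O - J - K - L: 11 + 11 + 4 + 8 = 34
M - H - K - L: 29 + 6 + 8 = 43
M - I - O - J - K - L: 11 + 14 + 11 + 4 + 8 = 48
Best route has total 34.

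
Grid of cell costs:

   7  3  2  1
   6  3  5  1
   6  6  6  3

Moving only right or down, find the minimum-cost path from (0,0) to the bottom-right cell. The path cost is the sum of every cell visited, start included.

Cheapest: (0,0)→(0,1)→(0,2)→(0,3)→(1,3)→(2,3)
  7 + 3 + 2 + 1 + 1 + 3 = 17

17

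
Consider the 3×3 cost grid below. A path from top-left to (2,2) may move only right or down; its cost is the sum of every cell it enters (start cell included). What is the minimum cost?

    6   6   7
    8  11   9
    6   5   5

Cheapest: (0,0)→(1,0)→(2,0)→(2,1)→(2,2)
  6 + 8 + 6 + 5 + 5 = 30

30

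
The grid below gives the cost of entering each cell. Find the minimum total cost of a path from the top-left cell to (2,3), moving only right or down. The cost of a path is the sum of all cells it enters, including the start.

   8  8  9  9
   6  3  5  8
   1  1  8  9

Path r0c0→r1c0→r2c0→r2c1→r2c2→r2c3: 8 + 6 + 1 + 1 + 8 + 9 = 33.
(Top row then right column would cost 51.)

33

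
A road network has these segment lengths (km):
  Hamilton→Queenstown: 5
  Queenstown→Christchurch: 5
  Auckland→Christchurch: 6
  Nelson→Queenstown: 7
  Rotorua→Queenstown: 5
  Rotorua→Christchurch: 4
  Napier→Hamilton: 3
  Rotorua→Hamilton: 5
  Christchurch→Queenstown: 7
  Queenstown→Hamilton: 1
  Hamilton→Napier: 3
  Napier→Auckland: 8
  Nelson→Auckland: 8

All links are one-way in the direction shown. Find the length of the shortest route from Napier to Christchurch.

13

Routes from Napier to Christchurch:
Napier-Hamilton-Queenstown-Christchurch: 3 + 5 + 5 = 13
Napier-Auckland-Christchurch: 8 + 6 = 14
Best route has total 13 km.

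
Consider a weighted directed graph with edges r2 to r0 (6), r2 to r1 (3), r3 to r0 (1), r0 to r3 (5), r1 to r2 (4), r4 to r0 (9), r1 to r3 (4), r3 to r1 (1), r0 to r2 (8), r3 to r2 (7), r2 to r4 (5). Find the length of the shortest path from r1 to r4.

Candidate routes:
r1 -> r2 -> r4: 4 + 5 = 9
r1 -> r3 -> r0 -> r2 -> r4: 4 + 1 + 8 + 5 = 18
r1 -> r3 -> r2 -> r4: 4 + 7 + 5 = 16
The minimum is 9.

9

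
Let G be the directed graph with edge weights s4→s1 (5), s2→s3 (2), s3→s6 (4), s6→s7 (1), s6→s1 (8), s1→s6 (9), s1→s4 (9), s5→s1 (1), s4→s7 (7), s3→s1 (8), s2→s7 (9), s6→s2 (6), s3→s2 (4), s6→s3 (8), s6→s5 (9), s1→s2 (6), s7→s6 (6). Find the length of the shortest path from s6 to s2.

6

A few of the s6→s2 routes:
s6 -> s1 -> s2: 8 + 6 = 14
s6 -> s3 -> s2: 8 + 4 = 12
s6 -> s5 -> s1 -> s2: 9 + 1 + 6 = 16
s6 -> s2: 6
The minimum is 6.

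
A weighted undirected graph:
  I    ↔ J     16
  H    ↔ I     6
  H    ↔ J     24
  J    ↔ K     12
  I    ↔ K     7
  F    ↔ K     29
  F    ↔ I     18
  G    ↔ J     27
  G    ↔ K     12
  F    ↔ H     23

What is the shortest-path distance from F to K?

25

A few of the F→K routes:
F - I - K: 18 + 7 = 25
F - H - I - K: 23 + 6 + 7 = 36
F - K: 29
F - I - J - K: 18 + 16 + 12 = 46
Best route has total 25.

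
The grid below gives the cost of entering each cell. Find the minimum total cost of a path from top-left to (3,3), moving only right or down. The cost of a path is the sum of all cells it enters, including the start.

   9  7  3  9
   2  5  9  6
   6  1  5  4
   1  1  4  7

29

Path (0,0) → (1,0) → (1,1) → (2,1) → (3,1) → (3,2) → (3,3): 9 + 2 + 5 + 1 + 1 + 4 + 7 = 29.
(Top row then right column would cost 45.)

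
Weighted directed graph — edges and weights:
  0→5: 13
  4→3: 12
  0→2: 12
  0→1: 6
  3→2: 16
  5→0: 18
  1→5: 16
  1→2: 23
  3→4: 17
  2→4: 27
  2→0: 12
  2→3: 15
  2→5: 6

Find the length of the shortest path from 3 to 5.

Candidate routes:
3 - 2 - 5: 16 + 6 = 22
3 - 2 - 0 - 5: 16 + 12 + 13 = 41
3 - 2 - 0 - 1 - 5: 16 + 12 + 6 + 16 = 50
Best route has total 22.

22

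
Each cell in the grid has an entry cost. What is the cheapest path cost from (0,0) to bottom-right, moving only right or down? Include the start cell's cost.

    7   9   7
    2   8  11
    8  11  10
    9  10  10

Path (0,0) -> (1,0) -> (2,0) -> (3,0) -> (3,1) -> (3,2): 7 + 2 + 8 + 9 + 10 + 10 = 46.
For comparison, the top-then-right route costs 54.

46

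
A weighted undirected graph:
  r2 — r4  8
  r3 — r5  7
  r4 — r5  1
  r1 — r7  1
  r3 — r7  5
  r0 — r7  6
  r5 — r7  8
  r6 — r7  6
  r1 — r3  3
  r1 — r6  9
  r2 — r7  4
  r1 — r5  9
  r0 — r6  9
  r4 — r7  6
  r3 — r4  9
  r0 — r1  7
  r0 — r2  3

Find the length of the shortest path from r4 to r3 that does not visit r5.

A few of the r4→r3 routes:
r4 - r3: 9
r4 - r7 - r3: 6 + 5 = 11
r4 - r2 - r7 - r1 - r3: 8 + 4 + 1 + 3 = 16
r4 - r7 - r1 - r3: 6 + 1 + 3 = 10
r4 - r2 - r0 - r7 - r1 - r3: 8 + 3 + 6 + 1 + 3 = 21
r4 - r2 - r7 - r3: 8 + 4 + 5 = 17
Shortest: 9.

9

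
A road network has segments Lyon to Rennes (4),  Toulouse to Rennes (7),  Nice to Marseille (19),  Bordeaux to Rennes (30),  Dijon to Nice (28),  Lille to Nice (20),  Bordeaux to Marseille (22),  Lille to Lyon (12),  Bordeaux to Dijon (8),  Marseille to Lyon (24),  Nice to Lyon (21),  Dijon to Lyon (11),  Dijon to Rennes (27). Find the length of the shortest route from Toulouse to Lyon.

11

Comparing a few candidate routes:
Toulouse - Rennes - Lyon: 7 + 4 = 11
Toulouse - Rennes - Dijon - Lyon: 7 + 27 + 11 = 45
Toulouse - Rennes - Dijon - Nice - Lyon: 7 + 27 + 28 + 21 = 83
Toulouse - Rennes - Bordeaux - Dijon - Lyon: 7 + 30 + 8 + 11 = 56
Toulouse - Rennes - Bordeaux - Marseille - Lyon: 7 + 30 + 22 + 24 = 83
Toulouse - Rennes - Dijon - Bordeaux - Marseille - Lyon: 7 + 27 + 8 + 22 + 24 = 88
The minimum is 11 mi.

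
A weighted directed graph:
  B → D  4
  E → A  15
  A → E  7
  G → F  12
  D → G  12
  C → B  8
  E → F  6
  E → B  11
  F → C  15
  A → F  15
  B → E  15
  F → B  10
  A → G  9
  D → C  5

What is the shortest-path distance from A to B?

18

Checking several routes:
A - E - F - B: 7 + 6 + 10 = 23
A - G - F - B: 9 + 12 + 10 = 31
A - F - B: 15 + 10 = 25
A - E - B: 7 + 11 = 18
A - E - F - C - B: 7 + 6 + 15 + 8 = 36
A - F - C - B: 15 + 15 + 8 = 38
Best route has total 18.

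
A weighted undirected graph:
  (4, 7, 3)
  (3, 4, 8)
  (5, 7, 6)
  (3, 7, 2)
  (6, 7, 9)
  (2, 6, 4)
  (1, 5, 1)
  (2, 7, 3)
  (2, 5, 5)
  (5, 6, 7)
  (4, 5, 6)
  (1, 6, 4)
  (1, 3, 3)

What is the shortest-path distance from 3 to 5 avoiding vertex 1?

A few of the 3→5 routes:
3 - 7 - 4 - 5: 2 + 3 + 6 = 11
3 - 4 - 5: 8 + 6 = 14
3 - 7 - 2 - 5: 2 + 3 + 5 = 10
3 - 7 - 5: 2 + 6 = 8
Shortest: 8.

8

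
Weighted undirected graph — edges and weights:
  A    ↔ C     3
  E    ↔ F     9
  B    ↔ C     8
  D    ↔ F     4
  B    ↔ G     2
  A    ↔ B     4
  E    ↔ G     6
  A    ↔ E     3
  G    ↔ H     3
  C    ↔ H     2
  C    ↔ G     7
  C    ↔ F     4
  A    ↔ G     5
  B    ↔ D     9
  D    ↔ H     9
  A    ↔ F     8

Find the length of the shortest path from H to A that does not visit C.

8

Checking several routes:
H -> D -> B -> A: 9 + 9 + 4 = 22
H -> G -> A: 3 + 5 = 8
H -> G -> B -> A: 3 + 2 + 4 = 9
H -> D -> F -> A: 9 + 4 + 8 = 21
H -> D -> F -> E -> A: 9 + 4 + 9 + 3 = 25
H -> G -> E -> A: 3 + 6 + 3 = 12
The minimum is 8.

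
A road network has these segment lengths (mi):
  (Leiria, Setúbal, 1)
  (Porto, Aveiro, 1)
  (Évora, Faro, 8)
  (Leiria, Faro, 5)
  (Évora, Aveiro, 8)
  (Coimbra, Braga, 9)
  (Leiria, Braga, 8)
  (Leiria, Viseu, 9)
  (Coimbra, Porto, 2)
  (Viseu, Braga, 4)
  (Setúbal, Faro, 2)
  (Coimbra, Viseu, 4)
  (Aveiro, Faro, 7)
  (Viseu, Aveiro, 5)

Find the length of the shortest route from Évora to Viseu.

Comparing a few candidate routes:
Évora-Aveiro-Viseu: 8 + 5 = 13
Évora-Faro-Setúbal-Leiria-Viseu: 8 + 2 + 1 + 9 = 20
Évora-Faro-Aveiro-Viseu: 8 + 7 + 5 = 20
Évora-Faro-Aveiro-Porto-Coimbra-Viseu: 8 + 7 + 1 + 2 + 4 = 22
Évora-Aveiro-Porto-Coimbra-Viseu: 8 + 1 + 2 + 4 = 15
Shortest: 13 mi.

13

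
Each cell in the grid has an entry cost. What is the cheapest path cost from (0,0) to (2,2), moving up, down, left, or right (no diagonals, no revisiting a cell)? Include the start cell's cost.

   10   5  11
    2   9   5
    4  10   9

Best path: (0,0)→(1,0)→(1,1)→(1,2)→(2,2)
Cost: 10 + 2 + 9 + 5 + 9 = 35

35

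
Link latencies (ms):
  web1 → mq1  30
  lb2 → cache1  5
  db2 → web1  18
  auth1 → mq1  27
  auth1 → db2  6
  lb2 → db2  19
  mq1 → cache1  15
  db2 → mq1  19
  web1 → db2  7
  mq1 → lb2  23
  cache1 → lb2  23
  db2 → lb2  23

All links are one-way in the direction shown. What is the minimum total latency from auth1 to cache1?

34

Some routes from auth1 to cache1:
auth1 - db2 - mq1 - cache1: 6 + 19 + 15 = 40
auth1 - mq1 - cache1: 27 + 15 = 42
auth1 - db2 - web1 - mq1 - cache1: 6 + 18 + 30 + 15 = 69
auth1 - mq1 - lb2 - cache1: 27 + 23 + 5 = 55
auth1 - db2 - lb2 - cache1: 6 + 23 + 5 = 34
auth1 - db2 - mq1 - lb2 - cache1: 6 + 19 + 23 + 5 = 53
The minimum is 34 ms.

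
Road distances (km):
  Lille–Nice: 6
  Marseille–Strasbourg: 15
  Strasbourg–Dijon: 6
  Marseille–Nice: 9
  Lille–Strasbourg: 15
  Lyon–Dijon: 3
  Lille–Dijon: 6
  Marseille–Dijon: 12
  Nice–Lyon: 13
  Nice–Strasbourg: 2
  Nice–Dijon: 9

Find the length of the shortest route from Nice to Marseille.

9

A few of the Nice→Marseille routes:
Nice→Lille→Dijon→Marseille: 6 + 6 + 12 = 24
Nice→Lyon→Dijon→Marseille: 13 + 3 + 12 = 28
Nice→Strasbourg→Dijon→Marseille: 2 + 6 + 12 = 20
Nice→Strasbourg→Marseille: 2 + 15 = 17
Nice→Dijon→Marseille: 9 + 12 = 21
Nice→Marseille: 9
Shortest: 9 km.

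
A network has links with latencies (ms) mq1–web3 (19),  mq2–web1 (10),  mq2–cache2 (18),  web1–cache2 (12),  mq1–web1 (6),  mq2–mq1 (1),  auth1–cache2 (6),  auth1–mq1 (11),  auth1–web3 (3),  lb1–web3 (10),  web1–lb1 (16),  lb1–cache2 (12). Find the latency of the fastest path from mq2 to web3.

15

A few of the mq2→web3 routes:
mq2→web1→cache2→auth1→web3: 10 + 12 + 6 + 3 = 31
mq2→cache2→auth1→web3: 18 + 6 + 3 = 27
mq2→mq1→auth1→web3: 1 + 11 + 3 = 15
mq2→web1→mq1→auth1→web3: 10 + 6 + 11 + 3 = 30
mq2→mq1→web3: 1 + 19 = 20
mq2→mq1→web1→cache2→auth1→web3: 1 + 6 + 12 + 6 + 3 = 28
Shortest: 15 ms.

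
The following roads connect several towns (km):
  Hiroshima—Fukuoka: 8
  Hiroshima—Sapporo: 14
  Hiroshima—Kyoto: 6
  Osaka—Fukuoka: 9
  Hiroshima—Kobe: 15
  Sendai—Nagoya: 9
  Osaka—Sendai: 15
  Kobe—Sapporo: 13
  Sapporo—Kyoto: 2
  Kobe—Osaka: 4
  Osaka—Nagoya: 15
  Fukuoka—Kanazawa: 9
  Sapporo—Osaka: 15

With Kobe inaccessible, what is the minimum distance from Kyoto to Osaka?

17

Candidate routes:
Kyoto→Sapporo→Hiroshima→Fukuoka→Osaka: 2 + 14 + 8 + 9 = 33
Kyoto→Hiroshima→Fukuoka→Osaka: 6 + 8 + 9 = 23
Kyoto→Sapporo→Osaka: 2 + 15 = 17
Kyoto→Hiroshima→Sapporo→Osaka: 6 + 14 + 15 = 35
Best route has total 17 km.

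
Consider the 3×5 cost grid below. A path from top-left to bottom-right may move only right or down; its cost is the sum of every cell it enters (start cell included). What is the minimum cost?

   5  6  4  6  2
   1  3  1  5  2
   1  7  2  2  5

Path r0c0 r1c0 r1c1 r1c2 r2c2 r2c3 r2c4: 5 + 1 + 3 + 1 + 2 + 2 + 5 = 19.
For comparison, the top-then-right route costs 30.

19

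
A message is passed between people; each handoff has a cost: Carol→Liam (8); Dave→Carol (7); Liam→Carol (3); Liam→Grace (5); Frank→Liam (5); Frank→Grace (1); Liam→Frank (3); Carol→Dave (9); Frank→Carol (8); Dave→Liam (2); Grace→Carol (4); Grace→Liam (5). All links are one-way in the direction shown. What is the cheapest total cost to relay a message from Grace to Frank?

Candidate routes:
Grace→Liam→Frank: 5 + 3 = 8
Grace→Carol→Liam→Frank: 4 + 8 + 3 = 15
Grace→Carol→Dave→Liam→Frank: 4 + 9 + 2 + 3 = 18
Best route has total 8.

8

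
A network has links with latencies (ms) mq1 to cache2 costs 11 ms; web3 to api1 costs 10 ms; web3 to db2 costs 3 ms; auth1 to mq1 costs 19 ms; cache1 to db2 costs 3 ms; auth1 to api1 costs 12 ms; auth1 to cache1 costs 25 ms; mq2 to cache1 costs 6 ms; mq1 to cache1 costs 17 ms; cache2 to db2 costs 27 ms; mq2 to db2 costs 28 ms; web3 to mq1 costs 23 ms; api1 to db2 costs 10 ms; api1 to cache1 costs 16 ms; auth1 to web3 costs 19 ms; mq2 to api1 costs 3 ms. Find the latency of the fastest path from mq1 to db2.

Checking several routes:
mq1 -> cache1 -> mq2 -> api1 -> db2: 17 + 6 + 3 + 10 = 36
mq1 -> cache1 -> db2: 17 + 3 = 20
mq1 -> cache2 -> db2: 11 + 27 = 38
mq1 -> cache1 -> mq2 -> api1 -> web3 -> db2: 17 + 6 + 3 + 10 + 3 = 39
mq1 -> web3 -> db2: 23 + 3 = 26
Shortest: 20 ms.

20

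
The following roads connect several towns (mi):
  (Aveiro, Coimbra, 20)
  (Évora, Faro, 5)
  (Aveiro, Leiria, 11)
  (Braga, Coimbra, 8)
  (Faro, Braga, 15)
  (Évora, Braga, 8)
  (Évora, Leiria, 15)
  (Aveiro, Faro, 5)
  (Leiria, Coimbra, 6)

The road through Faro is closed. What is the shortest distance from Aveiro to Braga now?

Some routes from Aveiro to Braga avoiding Faro:
Aveiro-Leiria-Évora-Braga: 11 + 15 + 8 = 34
Aveiro-Leiria-Coimbra-Braga: 11 + 6 + 8 = 25
Aveiro-Coimbra-Braga: 20 + 8 = 28
The minimum is 25 mi.

25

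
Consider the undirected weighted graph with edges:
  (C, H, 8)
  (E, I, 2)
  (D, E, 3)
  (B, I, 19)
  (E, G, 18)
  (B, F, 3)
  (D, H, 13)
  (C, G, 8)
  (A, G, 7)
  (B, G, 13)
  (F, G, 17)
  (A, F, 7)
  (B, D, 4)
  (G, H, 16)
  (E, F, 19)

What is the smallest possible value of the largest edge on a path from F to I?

4

Some routes from F to I:
F→B→D→E→I: max(3, 4, 3, 2) = 4
F→A→G→C→H→D→E→I: max(7, 7, 8, 8, 13, 3, 2) = 13
F→A→G→B→D→E→I: max(7, 7, 13, 4, 3, 2) = 13
F→B→G→C→H→D→E→I: max(3, 13, 8, 8, 13, 3, 2) = 13
The minimum achievable maximum is 4.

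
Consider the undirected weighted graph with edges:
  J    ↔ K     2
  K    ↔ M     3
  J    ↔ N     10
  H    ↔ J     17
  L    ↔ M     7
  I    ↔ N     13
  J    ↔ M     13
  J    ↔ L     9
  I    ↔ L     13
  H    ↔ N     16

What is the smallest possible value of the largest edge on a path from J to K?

2

Routes from J to K:
J - N - I - L - M - K: max(10, 13, 13, 7, 3) = 13
J - L - M - K: max(9, 7, 3) = 9
J - H - N - I - L - M - K: max(17, 16, 13, 13, 7, 3) = 17
J - M - K: max(13, 3) = 13
J - K: max(2) = 2
Best route has worst link 2.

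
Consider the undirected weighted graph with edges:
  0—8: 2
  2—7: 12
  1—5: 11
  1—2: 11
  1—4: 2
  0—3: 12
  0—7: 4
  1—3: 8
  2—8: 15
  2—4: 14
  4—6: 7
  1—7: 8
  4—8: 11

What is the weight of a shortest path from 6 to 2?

A few of the 6→2 routes:
6→4→1→7→2: 7 + 2 + 8 + 12 = 29
6→4→1→7→0→8→2: 7 + 2 + 8 + 4 + 2 + 15 = 38
6→4→2: 7 + 14 = 21
6→4→8→0→7→2: 7 + 11 + 2 + 4 + 12 = 36
6→4→8→2: 7 + 11 + 15 = 33
6→4→1→2: 7 + 2 + 11 = 20
The minimum is 20.

20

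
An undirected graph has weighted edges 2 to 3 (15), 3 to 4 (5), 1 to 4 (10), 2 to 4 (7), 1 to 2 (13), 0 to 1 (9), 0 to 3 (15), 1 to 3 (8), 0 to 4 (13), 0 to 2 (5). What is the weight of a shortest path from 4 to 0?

12

Checking several routes:
4 - 2 - 0: 7 + 5 = 12
4 - 0: 13
4 - 1 - 0: 10 + 9 = 19
Best route has total 12.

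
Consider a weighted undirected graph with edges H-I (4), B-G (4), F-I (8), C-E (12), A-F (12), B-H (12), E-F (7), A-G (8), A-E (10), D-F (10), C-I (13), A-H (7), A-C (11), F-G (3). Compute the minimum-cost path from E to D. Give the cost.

17

Checking several routes:
E-A-F-D: 10 + 12 + 10 = 32
E-C-A-G-F-D: 12 + 11 + 8 + 3 + 10 = 44
E-A-H-I-F-D: 10 + 7 + 4 + 8 + 10 = 39
E-C-I-F-D: 12 + 13 + 8 + 10 = 43
E-F-D: 7 + 10 = 17
E-A-G-F-D: 10 + 8 + 3 + 10 = 31
Best route has total 17.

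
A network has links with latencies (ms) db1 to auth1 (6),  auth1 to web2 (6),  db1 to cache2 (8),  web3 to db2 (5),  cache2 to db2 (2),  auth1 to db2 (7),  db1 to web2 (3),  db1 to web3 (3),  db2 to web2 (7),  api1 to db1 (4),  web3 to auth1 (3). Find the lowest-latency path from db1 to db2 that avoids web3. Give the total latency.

10

Checking several routes:
db1 -> web2 -> db2: 3 + 7 = 10
db1 -> web2 -> auth1 -> db2: 3 + 6 + 7 = 16
db1 -> auth1 -> db2: 6 + 7 = 13
db1 -> cache2 -> db2: 8 + 2 = 10
Shortest: 10 ms.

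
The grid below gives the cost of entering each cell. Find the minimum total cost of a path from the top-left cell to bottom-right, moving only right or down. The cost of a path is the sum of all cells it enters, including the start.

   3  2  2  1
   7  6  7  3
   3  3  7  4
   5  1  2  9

Best path: r0c0 r0c1 r0c2 r0c3 r1c3 r2c3 r3c3
Cost: 3 + 2 + 2 + 1 + 3 + 4 + 9 = 24

24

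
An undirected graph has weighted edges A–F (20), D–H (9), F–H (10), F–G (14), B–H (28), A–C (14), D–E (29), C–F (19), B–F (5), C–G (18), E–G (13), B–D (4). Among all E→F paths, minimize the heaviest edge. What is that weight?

14

Some routes from E to F:
E - G - F: max(13, 14) = 14
E - D - H - B - F: max(29, 9, 28, 5) = 29
E - G - C - F: max(13, 18, 19) = 19
E - D - H - F: max(29, 9, 10) = 29
E - G - C - A - F: max(13, 18, 14, 20) = 20
E - D - B - H - F: max(29, 4, 28, 10) = 29
The minimum achievable maximum is 14.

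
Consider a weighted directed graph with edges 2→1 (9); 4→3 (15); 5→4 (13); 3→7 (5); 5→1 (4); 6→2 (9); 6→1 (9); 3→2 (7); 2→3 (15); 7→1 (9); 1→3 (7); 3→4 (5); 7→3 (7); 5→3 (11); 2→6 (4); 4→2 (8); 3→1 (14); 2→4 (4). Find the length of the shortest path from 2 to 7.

20

A few of the 2→7 routes:
2 - 3 - 7: 15 + 5 = 20
2 - 1 - 3 - 7: 9 + 7 + 5 = 21
2 - 4 - 3 - 7: 4 + 15 + 5 = 24
Best route has total 20.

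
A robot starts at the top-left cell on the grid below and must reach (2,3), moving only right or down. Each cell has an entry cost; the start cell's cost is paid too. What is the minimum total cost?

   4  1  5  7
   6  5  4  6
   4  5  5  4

23

Path r0c0 → r0c1 → r0c2 → r1c2 → r2c2 → r2c3: 4 + 1 + 5 + 4 + 5 + 4 = 23.
For comparison, the top-then-right route costs 27.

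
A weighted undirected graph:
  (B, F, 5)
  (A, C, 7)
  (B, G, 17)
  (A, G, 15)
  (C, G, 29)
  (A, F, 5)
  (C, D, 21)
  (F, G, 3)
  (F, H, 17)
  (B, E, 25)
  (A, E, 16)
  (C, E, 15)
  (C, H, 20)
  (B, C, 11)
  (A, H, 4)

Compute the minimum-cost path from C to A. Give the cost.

7

A few of the C→A routes:
C-B-F-G-A: 11 + 5 + 3 + 15 = 34
C-A: 7
C-E-A: 15 + 16 = 31
C-B-F-A: 11 + 5 + 5 = 21
C-H-A: 20 + 4 = 24
Best route has total 7.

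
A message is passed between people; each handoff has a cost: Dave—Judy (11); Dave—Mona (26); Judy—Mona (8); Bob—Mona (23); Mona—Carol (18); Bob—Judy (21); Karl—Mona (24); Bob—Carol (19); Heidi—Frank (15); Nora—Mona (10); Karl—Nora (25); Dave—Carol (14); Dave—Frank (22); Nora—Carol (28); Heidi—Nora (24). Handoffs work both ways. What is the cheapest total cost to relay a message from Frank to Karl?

Comparing a few candidate routes:
Frank -> Dave -> Mona -> Karl: 22 + 26 + 24 = 72
Frank -> Heidi -> Nora -> Mona -> Karl: 15 + 24 + 10 + 24 = 73
Frank -> Dave -> Judy -> Mona -> Karl: 22 + 11 + 8 + 24 = 65
Frank -> Heidi -> Nora -> Karl: 15 + 24 + 25 = 64
Best route has total 64.

64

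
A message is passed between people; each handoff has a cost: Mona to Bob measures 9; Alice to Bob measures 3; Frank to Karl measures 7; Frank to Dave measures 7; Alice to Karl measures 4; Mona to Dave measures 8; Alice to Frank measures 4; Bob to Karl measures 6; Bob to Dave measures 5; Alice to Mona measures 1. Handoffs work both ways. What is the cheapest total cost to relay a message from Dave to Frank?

Checking several routes:
Dave-Frank: 7
Dave-Bob-Karl-Alice-Frank: 5 + 6 + 4 + 4 = 19
Dave-Bob-Mona-Alice-Frank: 5 + 9 + 1 + 4 = 19
Dave-Bob-Alice-Frank: 5 + 3 + 4 = 12
Dave-Mona-Alice-Frank: 8 + 1 + 4 = 13
Dave-Bob-Karl-Frank: 5 + 6 + 7 = 18
Best route has total 7.

7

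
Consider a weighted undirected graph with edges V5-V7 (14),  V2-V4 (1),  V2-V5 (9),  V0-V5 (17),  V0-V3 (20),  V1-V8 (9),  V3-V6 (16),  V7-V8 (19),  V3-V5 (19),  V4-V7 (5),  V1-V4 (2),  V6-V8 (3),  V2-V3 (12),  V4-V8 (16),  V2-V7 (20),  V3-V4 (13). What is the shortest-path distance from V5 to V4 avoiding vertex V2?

Checking several routes:
V5-V3-V4: 19 + 13 = 32
V5-V7-V4: 14 + 5 = 19
V5-V7-V8-V4: 14 + 19 + 16 = 49
V5-V7-V8-V1-V4: 14 + 19 + 9 + 2 = 44
V5-V3-V6-V8-V1-V4: 19 + 16 + 3 + 9 + 2 = 49
The minimum is 19.

19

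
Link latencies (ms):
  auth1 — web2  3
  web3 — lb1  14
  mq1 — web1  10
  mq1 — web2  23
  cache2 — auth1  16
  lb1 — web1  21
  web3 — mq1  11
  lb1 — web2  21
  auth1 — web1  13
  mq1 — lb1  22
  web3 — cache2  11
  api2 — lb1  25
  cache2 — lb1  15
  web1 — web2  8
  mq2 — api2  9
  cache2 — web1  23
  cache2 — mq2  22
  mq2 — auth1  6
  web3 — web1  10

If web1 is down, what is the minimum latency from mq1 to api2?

Checking several routes:
mq1 -> lb1 -> api2: 22 + 25 = 47
mq1 -> web3 -> cache2 -> auth1 -> mq2 -> api2: 11 + 11 + 16 + 6 + 9 = 53
mq1 -> web3 -> lb1 -> api2: 11 + 14 + 25 = 50
mq1 -> web3 -> cache2 -> mq2 -> api2: 11 + 11 + 22 + 9 = 53
mq1 -> web2 -> auth1 -> mq2 -> api2: 23 + 3 + 6 + 9 = 41
Best route has total 41 ms.

41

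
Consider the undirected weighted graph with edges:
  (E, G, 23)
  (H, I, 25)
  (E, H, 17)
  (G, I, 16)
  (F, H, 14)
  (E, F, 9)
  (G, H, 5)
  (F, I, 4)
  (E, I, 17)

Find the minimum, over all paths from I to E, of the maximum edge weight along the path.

9

Comparing a few candidate routes:
I → F → H → E: max(4, 14, 17) = 17
I → F → E: max(4, 9) = 9
I → G → H → F → E: max(16, 5, 14, 9) = 16
The minimum achievable maximum is 9.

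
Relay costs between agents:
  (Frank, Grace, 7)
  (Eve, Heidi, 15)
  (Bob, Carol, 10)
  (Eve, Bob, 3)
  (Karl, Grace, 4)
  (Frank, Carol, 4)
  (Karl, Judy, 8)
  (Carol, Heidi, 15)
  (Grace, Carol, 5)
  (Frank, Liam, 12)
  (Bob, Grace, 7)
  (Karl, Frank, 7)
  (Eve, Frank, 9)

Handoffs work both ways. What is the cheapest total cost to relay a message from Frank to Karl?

7

Comparing a few candidate routes:
Frank-Grace-Karl: 7 + 4 = 11
Frank-Karl: 7
Frank-Carol-Grace-Karl: 4 + 5 + 4 = 13
Frank-Eve-Bob-Grace-Karl: 9 + 3 + 7 + 4 = 23
Frank-Carol-Bob-Grace-Karl: 4 + 10 + 7 + 4 = 25
Shortest: 7.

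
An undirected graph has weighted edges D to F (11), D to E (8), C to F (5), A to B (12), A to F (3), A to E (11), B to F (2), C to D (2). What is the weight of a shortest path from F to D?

Routes from F to D:
F -> B -> A -> E -> D: 2 + 12 + 11 + 8 = 33
F -> C -> D: 5 + 2 = 7
F -> D: 11
F -> A -> E -> D: 3 + 11 + 8 = 22
The minimum is 7.

7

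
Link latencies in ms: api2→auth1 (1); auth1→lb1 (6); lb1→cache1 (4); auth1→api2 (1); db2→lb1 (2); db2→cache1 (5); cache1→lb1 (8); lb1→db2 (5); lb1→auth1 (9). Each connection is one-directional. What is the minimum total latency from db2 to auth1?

Paths from db2 to auth1:
db2→cache1→lb1→auth1: 5 + 8 + 9 = 22
db2→lb1→auth1: 2 + 9 = 11
Shortest: 11 ms.

11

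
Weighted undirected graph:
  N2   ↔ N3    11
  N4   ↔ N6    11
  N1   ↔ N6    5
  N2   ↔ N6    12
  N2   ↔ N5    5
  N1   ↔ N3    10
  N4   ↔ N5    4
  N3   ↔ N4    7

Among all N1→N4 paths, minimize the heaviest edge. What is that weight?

Comparing a few candidate routes:
N1→N6→N4: max(5, 11) = 11
N1→N3→N4: max(10, 7) = 10
N1→N3→N2→N5→N4: max(10, 11, 5, 4) = 11
The minimum achievable maximum is 10.

10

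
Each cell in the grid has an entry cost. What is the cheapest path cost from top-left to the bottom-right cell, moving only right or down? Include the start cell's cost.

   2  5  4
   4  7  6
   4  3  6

Best path: (0,0) -> (1,0) -> (2,0) -> (2,1) -> (2,2)
Cost: 2 + 4 + 4 + 3 + 6 = 19

19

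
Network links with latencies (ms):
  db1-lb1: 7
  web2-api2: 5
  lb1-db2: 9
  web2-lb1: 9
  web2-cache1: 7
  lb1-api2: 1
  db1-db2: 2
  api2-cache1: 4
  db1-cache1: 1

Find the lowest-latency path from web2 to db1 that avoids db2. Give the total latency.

A few of the web2→db1 routes:
web2 - cache1 - db1: 7 + 1 = 8
web2 - api2 - cache1 - db1: 5 + 4 + 1 = 10
web2 - api2 - lb1 - db1: 5 + 1 + 7 = 13
Shortest: 8 ms.

8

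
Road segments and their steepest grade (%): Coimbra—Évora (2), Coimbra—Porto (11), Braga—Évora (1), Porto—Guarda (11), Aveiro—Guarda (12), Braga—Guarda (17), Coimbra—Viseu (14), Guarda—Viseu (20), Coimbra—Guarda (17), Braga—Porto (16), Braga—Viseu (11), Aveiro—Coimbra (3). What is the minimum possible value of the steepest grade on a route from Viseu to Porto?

Some routes from Viseu to Porto:
Viseu-Braga-Évora-Coimbra-Aveiro-Guarda-Porto: max(11, 1, 2, 3, 12, 11) = 12
Viseu-Coimbra-Aveiro-Guarda-Porto: max(14, 3, 12, 11) = 14
Viseu-Braga-Évora-Coimbra-Porto: max(11, 1, 2, 11) = 11
Viseu-Coimbra-Porto: max(14, 11) = 14
Best route has worst link 11%.

11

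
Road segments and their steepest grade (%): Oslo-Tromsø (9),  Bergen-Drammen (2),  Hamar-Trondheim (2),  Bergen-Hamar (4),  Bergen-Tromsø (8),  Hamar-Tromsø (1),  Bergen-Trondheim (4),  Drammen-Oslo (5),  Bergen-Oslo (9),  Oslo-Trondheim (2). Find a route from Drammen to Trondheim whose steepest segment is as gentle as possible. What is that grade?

4

Checking several routes:
Drammen-Bergen-Tromsø-Hamar-Trondheim: max(2, 8, 1, 2) = 8
Drammen-Bergen-Trondheim: max(2, 4) = 4
Drammen-Bergen-Hamar-Trondheim: max(2, 4, 2) = 4
Drammen-Oslo-Trondheim: max(5, 2) = 5
The minimum achievable maximum is 4%.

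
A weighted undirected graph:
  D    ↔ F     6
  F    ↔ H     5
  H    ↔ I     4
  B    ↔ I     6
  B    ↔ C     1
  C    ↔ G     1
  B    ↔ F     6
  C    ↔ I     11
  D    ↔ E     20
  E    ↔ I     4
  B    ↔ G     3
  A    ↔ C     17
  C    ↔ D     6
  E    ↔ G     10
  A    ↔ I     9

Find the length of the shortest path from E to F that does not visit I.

Some routes from E to F avoiding I:
E → G → C → B → F: 10 + 1 + 1 + 6 = 18
E → G → B → F: 10 + 3 + 6 = 19
E → G → B → C → D → F: 10 + 3 + 1 + 6 + 6 = 26
E → D → F: 20 + 6 = 26
E → G → C → D → F: 10 + 1 + 6 + 6 = 23
E → D → C → B → F: 20 + 6 + 1 + 6 = 33
Shortest: 18.

18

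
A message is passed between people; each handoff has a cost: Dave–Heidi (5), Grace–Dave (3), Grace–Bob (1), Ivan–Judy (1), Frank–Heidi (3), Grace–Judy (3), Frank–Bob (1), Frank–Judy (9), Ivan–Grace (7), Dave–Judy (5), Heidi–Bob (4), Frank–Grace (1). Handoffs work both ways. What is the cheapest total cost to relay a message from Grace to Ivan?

4

A few of the Grace→Ivan routes:
Grace-Judy-Ivan: 3 + 1 = 4
Grace-Bob-Frank-Judy-Ivan: 1 + 1 + 9 + 1 = 12
Grace-Ivan: 7
Grace-Frank-Judy-Ivan: 1 + 9 + 1 = 11
Grace-Dave-Judy-Ivan: 3 + 5 + 1 = 9
Grace-Frank-Heidi-Dave-Judy-Ivan: 1 + 3 + 5 + 5 + 1 = 15
The minimum is 4.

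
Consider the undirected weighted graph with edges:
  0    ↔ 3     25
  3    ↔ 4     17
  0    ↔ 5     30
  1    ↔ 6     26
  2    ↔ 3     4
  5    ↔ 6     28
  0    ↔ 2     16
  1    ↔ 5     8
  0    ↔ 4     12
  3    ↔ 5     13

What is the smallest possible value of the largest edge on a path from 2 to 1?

13

A few of the 2→1 routes:
2-0-4-3-5-6-1: max(16, 12, 17, 13, 28, 26) = 28
2-0-4-3-5-1: max(16, 12, 17, 13, 8) = 17
2-3-5-1: max(4, 13, 8) = 13
2-3-5-6-1: max(4, 13, 28, 26) = 28
2-0-3-5-1: max(16, 25, 13, 8) = 25
Smallest bottleneck: 13.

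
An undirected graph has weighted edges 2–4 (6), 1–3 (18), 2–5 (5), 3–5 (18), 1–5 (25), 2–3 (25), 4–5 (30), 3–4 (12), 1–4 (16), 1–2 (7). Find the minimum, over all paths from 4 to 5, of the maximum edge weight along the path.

Checking several routes:
4 -> 3 -> 1 -> 2 -> 5: max(12, 18, 7, 5) = 18
4 -> 1 -> 2 -> 5: max(16, 7, 5) = 16
4 -> 3 -> 5: max(12, 18) = 18
4 -> 2 -> 1 -> 3 -> 5: max(6, 7, 18, 18) = 18
4 -> 2 -> 5: max(6, 5) = 6
The minimum achievable maximum is 6.

6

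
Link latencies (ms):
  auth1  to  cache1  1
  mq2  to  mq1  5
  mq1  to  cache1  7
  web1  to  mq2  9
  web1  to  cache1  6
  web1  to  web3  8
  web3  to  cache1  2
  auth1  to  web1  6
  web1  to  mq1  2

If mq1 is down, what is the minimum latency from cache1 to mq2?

Candidate routes:
cache1 - web1 - mq2: 6 + 9 = 15
cache1 - auth1 - web1 - mq2: 1 + 6 + 9 = 16
cache1 - web3 - web1 - mq2: 2 + 8 + 9 = 19
Best route has total 15 ms.

15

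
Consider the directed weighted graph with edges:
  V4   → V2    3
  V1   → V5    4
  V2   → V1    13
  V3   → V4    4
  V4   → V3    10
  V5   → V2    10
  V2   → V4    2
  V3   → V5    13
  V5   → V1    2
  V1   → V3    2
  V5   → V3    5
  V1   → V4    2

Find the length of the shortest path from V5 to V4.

Checking several routes:
V5-V1-V4: 2 + 2 = 4
V5-V1-V3-V4: 2 + 2 + 4 = 8
V5-V3-V4: 5 + 4 = 9
Shortest: 4.

4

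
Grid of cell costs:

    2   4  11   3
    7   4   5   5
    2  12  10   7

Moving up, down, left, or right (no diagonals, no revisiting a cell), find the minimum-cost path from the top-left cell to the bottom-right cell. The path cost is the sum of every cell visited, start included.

Cheapest: [0,0] -> [0,1] -> [1,1] -> [1,2] -> [1,3] -> [2,3]
  2 + 4 + 4 + 5 + 5 + 7 = 27

27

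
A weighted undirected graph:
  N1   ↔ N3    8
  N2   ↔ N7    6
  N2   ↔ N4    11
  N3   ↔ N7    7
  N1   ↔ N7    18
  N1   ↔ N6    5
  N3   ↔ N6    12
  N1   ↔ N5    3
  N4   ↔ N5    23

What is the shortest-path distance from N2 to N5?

Some routes from N2 to N5:
N2 - N7 - N1 - N5: 6 + 18 + 3 = 27
N2 - N7 - N3 - N6 - N1 - N5: 6 + 7 + 12 + 5 + 3 = 33
N2 - N7 - N3 - N1 - N5: 6 + 7 + 8 + 3 = 24
Shortest: 24.

24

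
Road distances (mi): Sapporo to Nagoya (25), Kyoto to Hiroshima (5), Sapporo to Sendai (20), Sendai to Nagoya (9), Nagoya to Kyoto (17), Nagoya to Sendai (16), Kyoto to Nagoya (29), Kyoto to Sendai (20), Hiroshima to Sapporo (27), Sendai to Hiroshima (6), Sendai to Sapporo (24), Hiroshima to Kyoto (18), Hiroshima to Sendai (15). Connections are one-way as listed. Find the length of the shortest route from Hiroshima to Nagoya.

24

Checking several routes:
Hiroshima -> Kyoto -> Nagoya: 18 + 29 = 47
Hiroshima -> Sendai -> Nagoya: 15 + 9 = 24
Hiroshima -> Kyoto -> Sendai -> Nagoya: 18 + 20 + 9 = 47
Best route has total 24 mi.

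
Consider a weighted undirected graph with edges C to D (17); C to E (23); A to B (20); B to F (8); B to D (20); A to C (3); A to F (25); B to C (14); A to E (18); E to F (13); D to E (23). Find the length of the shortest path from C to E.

Some routes from C to E:
C→B→F→E: 14 + 8 + 13 = 35
C→E: 23
C→A→E: 3 + 18 = 21
Shortest: 21.

21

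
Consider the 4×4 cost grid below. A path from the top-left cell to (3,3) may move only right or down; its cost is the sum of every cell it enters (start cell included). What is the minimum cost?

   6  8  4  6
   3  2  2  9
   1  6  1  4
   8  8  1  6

21

Take (0,0) (1,0) (1,1) (1,2) (2,2) (3,2) (3,3) for a total of 6 + 3 + 2 + 2 + 1 + 1 + 6 = 21.
For comparison, the top-then-right route costs 43.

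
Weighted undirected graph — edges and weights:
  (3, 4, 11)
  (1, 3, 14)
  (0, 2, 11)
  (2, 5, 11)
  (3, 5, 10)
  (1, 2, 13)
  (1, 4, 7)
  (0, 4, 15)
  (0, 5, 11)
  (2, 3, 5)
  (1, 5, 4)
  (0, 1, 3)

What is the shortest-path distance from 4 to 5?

A few of the 4→5 routes:
4→1→5: 7 + 4 = 11
4→0→1→5: 15 + 3 + 4 = 22
4→1→0→5: 7 + 3 + 11 = 21
4→3→5: 11 + 10 = 21
Shortest: 11.

11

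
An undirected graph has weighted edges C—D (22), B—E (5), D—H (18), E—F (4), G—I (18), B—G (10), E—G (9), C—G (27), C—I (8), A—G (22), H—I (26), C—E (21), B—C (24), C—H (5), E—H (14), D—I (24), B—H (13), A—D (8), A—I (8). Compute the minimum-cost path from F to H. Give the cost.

Checking several routes:
F → E → C → H: 4 + 21 + 5 = 30
F → E → H: 4 + 14 = 18
F → E → B → C → H: 4 + 5 + 24 + 5 = 38
F → E → G → B → H: 4 + 9 + 10 + 13 = 36
F → E → B → H: 4 + 5 + 13 = 22
The minimum is 18.

18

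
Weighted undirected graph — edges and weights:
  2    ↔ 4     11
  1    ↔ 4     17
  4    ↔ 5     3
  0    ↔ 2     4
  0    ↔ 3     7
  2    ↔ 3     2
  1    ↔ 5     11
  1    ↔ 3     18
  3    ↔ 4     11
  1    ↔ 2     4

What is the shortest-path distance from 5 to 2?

14

Comparing a few candidate routes:
5 - 4 - 1 - 2: 3 + 17 + 4 = 24
5 - 1 - 3 - 2: 11 + 18 + 2 = 31
5 - 1 - 2: 11 + 4 = 15
5 - 4 - 3 - 2: 3 + 11 + 2 = 16
5 - 4 - 3 - 0 - 2: 3 + 11 + 7 + 4 = 25
5 - 4 - 2: 3 + 11 = 14
Shortest: 14.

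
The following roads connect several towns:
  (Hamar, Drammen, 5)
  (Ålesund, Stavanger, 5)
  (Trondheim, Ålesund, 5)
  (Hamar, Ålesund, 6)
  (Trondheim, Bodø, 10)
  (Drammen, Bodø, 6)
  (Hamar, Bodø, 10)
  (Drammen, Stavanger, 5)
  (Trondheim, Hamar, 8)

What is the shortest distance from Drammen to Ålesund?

10

Some routes from Drammen to Ålesund:
Drammen-Stavanger-Ålesund: 5 + 5 = 10
Drammen-Bodø-Hamar-Ålesund: 6 + 10 + 6 = 22
Drammen-Hamar-Ålesund: 5 + 6 = 11
Drammen-Bodø-Trondheim-Ålesund: 6 + 10 + 5 = 21
Drammen-Hamar-Trondheim-Ålesund: 5 + 8 + 5 = 18
Drammen-Bodø-Hamar-Trondheim-Ålesund: 6 + 10 + 8 + 5 = 29
The minimum is 10.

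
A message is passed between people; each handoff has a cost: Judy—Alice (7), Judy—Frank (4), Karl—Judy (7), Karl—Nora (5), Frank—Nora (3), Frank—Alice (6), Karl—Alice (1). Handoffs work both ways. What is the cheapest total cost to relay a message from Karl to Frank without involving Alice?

Paths from Karl to Frank avoiding Alice:
Karl-Nora-Frank: 5 + 3 = 8
Karl-Judy-Frank: 7 + 4 = 11
Best route has total 8.

8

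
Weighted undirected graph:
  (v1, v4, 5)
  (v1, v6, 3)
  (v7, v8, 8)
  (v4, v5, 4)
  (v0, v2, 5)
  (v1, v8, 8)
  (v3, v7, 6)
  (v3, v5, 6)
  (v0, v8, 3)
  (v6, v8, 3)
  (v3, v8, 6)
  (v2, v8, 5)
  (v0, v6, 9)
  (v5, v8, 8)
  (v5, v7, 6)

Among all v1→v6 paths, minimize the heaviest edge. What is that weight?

Checking several routes:
v1 -> v8 -> v6: max(8, 3) = 8
v1 -> v4 -> v5 -> v7 -> v8 -> v6: max(5, 4, 6, 8, 3) = 8
v1 -> v6: max(3) = 3
v1 -> v4 -> v5 -> v7 -> v3 -> v8 -> v6: max(5, 4, 6, 6, 6, 3) = 6
v1 -> v4 -> v5 -> v3 -> v8 -> v6: max(5, 4, 6, 6, 3) = 6
Smallest bottleneck: 3.

3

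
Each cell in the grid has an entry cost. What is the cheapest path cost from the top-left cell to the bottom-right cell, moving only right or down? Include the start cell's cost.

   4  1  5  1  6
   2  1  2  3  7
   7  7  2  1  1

One optimal route is [0,0] [0,1] [1,1] [1,2] [2,2] [2,3] [2,4].
Its cost is 4 + 1 + 1 + 2 + 2 + 1 + 1 = 12.
(Top row then right column would cost 25.)

12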